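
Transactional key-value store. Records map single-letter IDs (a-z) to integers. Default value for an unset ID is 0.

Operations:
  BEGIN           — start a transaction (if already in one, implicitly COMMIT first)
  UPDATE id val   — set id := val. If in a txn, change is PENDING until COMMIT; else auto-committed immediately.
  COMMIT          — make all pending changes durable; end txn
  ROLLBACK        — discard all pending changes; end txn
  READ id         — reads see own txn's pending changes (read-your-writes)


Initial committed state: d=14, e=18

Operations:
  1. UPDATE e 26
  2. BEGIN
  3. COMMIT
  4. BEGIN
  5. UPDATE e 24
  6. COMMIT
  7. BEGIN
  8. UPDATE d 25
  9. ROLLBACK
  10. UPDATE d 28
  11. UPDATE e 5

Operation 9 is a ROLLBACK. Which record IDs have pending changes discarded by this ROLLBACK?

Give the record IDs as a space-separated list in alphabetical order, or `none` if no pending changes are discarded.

Initial committed: {d=14, e=18}
Op 1: UPDATE e=26 (auto-commit; committed e=26)
Op 2: BEGIN: in_txn=True, pending={}
Op 3: COMMIT: merged [] into committed; committed now {d=14, e=26}
Op 4: BEGIN: in_txn=True, pending={}
Op 5: UPDATE e=24 (pending; pending now {e=24})
Op 6: COMMIT: merged ['e'] into committed; committed now {d=14, e=24}
Op 7: BEGIN: in_txn=True, pending={}
Op 8: UPDATE d=25 (pending; pending now {d=25})
Op 9: ROLLBACK: discarded pending ['d']; in_txn=False
Op 10: UPDATE d=28 (auto-commit; committed d=28)
Op 11: UPDATE e=5 (auto-commit; committed e=5)
ROLLBACK at op 9 discards: ['d']

Answer: d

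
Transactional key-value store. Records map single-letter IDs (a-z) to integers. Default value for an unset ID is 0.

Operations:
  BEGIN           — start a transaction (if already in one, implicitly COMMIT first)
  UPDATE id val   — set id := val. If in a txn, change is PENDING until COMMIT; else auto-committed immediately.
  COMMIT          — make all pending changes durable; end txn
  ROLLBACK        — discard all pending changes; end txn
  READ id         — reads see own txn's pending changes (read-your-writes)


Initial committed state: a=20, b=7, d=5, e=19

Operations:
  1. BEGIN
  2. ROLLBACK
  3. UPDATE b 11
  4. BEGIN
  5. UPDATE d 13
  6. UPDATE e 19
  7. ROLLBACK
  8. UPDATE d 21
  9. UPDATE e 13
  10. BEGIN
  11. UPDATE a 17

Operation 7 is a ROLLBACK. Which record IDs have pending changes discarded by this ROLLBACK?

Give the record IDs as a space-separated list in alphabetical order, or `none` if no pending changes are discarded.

Answer: d e

Derivation:
Initial committed: {a=20, b=7, d=5, e=19}
Op 1: BEGIN: in_txn=True, pending={}
Op 2: ROLLBACK: discarded pending []; in_txn=False
Op 3: UPDATE b=11 (auto-commit; committed b=11)
Op 4: BEGIN: in_txn=True, pending={}
Op 5: UPDATE d=13 (pending; pending now {d=13})
Op 6: UPDATE e=19 (pending; pending now {d=13, e=19})
Op 7: ROLLBACK: discarded pending ['d', 'e']; in_txn=False
Op 8: UPDATE d=21 (auto-commit; committed d=21)
Op 9: UPDATE e=13 (auto-commit; committed e=13)
Op 10: BEGIN: in_txn=True, pending={}
Op 11: UPDATE a=17 (pending; pending now {a=17})
ROLLBACK at op 7 discards: ['d', 'e']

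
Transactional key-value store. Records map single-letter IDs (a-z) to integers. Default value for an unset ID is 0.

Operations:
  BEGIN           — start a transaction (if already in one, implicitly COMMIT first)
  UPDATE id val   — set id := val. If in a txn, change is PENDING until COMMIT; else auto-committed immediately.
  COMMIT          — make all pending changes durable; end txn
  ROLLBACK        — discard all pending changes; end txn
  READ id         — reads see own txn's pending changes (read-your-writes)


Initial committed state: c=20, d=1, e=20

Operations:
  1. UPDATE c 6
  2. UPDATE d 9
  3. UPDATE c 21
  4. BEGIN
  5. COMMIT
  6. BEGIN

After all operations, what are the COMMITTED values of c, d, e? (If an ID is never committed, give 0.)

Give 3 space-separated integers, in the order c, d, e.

Answer: 21 9 20

Derivation:
Initial committed: {c=20, d=1, e=20}
Op 1: UPDATE c=6 (auto-commit; committed c=6)
Op 2: UPDATE d=9 (auto-commit; committed d=9)
Op 3: UPDATE c=21 (auto-commit; committed c=21)
Op 4: BEGIN: in_txn=True, pending={}
Op 5: COMMIT: merged [] into committed; committed now {c=21, d=9, e=20}
Op 6: BEGIN: in_txn=True, pending={}
Final committed: {c=21, d=9, e=20}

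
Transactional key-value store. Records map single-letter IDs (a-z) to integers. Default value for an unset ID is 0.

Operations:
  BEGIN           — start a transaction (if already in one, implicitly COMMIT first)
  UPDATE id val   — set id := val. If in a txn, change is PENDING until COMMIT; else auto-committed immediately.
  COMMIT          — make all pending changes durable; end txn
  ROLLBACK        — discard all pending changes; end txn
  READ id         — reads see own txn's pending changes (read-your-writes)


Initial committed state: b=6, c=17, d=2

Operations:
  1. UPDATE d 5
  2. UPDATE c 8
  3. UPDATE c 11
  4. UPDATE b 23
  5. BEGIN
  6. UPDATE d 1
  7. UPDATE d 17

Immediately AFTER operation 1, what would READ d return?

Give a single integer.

Answer: 5

Derivation:
Initial committed: {b=6, c=17, d=2}
Op 1: UPDATE d=5 (auto-commit; committed d=5)
After op 1: visible(d) = 5 (pending={}, committed={b=6, c=17, d=5})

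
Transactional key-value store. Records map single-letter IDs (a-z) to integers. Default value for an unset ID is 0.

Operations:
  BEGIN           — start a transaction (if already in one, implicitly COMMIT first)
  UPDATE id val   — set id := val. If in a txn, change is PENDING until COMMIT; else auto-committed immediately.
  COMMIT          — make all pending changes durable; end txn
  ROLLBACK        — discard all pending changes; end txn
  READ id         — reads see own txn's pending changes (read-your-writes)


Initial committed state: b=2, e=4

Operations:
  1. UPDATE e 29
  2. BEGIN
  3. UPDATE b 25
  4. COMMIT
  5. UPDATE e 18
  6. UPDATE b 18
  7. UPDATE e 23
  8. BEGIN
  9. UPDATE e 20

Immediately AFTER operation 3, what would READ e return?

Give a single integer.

Answer: 29

Derivation:
Initial committed: {b=2, e=4}
Op 1: UPDATE e=29 (auto-commit; committed e=29)
Op 2: BEGIN: in_txn=True, pending={}
Op 3: UPDATE b=25 (pending; pending now {b=25})
After op 3: visible(e) = 29 (pending={b=25}, committed={b=2, e=29})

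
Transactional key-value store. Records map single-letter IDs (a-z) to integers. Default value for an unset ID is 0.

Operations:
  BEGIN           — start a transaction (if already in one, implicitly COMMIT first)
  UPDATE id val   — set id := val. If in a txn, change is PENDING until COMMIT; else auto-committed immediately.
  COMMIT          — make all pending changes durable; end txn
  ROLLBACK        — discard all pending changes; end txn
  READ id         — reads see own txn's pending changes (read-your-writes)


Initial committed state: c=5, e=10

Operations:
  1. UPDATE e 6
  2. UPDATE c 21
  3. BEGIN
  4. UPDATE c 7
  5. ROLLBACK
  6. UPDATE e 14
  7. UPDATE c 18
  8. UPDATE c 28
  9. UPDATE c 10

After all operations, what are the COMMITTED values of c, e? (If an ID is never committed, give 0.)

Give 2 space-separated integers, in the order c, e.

Initial committed: {c=5, e=10}
Op 1: UPDATE e=6 (auto-commit; committed e=6)
Op 2: UPDATE c=21 (auto-commit; committed c=21)
Op 3: BEGIN: in_txn=True, pending={}
Op 4: UPDATE c=7 (pending; pending now {c=7})
Op 5: ROLLBACK: discarded pending ['c']; in_txn=False
Op 6: UPDATE e=14 (auto-commit; committed e=14)
Op 7: UPDATE c=18 (auto-commit; committed c=18)
Op 8: UPDATE c=28 (auto-commit; committed c=28)
Op 9: UPDATE c=10 (auto-commit; committed c=10)
Final committed: {c=10, e=14}

Answer: 10 14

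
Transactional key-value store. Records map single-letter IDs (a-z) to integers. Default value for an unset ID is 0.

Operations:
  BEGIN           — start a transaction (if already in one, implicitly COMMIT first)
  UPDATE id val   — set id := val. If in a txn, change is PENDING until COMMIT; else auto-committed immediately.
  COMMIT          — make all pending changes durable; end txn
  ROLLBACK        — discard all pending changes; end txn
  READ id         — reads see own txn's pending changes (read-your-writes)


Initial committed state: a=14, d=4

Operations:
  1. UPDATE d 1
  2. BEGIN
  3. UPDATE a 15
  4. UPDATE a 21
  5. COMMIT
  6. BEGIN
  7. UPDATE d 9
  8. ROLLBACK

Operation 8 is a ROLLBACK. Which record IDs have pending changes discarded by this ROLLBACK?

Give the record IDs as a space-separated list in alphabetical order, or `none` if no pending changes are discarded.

Initial committed: {a=14, d=4}
Op 1: UPDATE d=1 (auto-commit; committed d=1)
Op 2: BEGIN: in_txn=True, pending={}
Op 3: UPDATE a=15 (pending; pending now {a=15})
Op 4: UPDATE a=21 (pending; pending now {a=21})
Op 5: COMMIT: merged ['a'] into committed; committed now {a=21, d=1}
Op 6: BEGIN: in_txn=True, pending={}
Op 7: UPDATE d=9 (pending; pending now {d=9})
Op 8: ROLLBACK: discarded pending ['d']; in_txn=False
ROLLBACK at op 8 discards: ['d']

Answer: d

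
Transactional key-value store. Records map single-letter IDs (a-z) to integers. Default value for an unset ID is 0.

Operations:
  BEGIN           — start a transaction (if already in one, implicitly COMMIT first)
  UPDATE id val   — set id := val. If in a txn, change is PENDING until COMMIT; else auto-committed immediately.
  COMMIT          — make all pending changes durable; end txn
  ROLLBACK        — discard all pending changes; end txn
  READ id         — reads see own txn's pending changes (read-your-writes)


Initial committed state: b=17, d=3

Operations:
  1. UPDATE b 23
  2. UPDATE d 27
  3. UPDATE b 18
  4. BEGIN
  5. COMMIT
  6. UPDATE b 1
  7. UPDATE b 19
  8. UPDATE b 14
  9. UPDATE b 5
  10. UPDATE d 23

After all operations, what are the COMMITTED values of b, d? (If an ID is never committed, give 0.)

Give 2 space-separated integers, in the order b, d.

Initial committed: {b=17, d=3}
Op 1: UPDATE b=23 (auto-commit; committed b=23)
Op 2: UPDATE d=27 (auto-commit; committed d=27)
Op 3: UPDATE b=18 (auto-commit; committed b=18)
Op 4: BEGIN: in_txn=True, pending={}
Op 5: COMMIT: merged [] into committed; committed now {b=18, d=27}
Op 6: UPDATE b=1 (auto-commit; committed b=1)
Op 7: UPDATE b=19 (auto-commit; committed b=19)
Op 8: UPDATE b=14 (auto-commit; committed b=14)
Op 9: UPDATE b=5 (auto-commit; committed b=5)
Op 10: UPDATE d=23 (auto-commit; committed d=23)
Final committed: {b=5, d=23}

Answer: 5 23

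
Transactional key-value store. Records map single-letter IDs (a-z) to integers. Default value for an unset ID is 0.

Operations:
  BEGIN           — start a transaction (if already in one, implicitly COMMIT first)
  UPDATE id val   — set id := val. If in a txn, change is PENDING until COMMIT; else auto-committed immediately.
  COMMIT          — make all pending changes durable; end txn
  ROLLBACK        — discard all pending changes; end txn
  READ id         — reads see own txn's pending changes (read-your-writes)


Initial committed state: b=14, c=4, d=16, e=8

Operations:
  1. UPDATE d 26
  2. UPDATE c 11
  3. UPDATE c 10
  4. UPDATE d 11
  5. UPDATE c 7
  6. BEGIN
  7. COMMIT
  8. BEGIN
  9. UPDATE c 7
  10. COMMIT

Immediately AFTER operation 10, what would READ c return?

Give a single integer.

Initial committed: {b=14, c=4, d=16, e=8}
Op 1: UPDATE d=26 (auto-commit; committed d=26)
Op 2: UPDATE c=11 (auto-commit; committed c=11)
Op 3: UPDATE c=10 (auto-commit; committed c=10)
Op 4: UPDATE d=11 (auto-commit; committed d=11)
Op 5: UPDATE c=7 (auto-commit; committed c=7)
Op 6: BEGIN: in_txn=True, pending={}
Op 7: COMMIT: merged [] into committed; committed now {b=14, c=7, d=11, e=8}
Op 8: BEGIN: in_txn=True, pending={}
Op 9: UPDATE c=7 (pending; pending now {c=7})
Op 10: COMMIT: merged ['c'] into committed; committed now {b=14, c=7, d=11, e=8}
After op 10: visible(c) = 7 (pending={}, committed={b=14, c=7, d=11, e=8})

Answer: 7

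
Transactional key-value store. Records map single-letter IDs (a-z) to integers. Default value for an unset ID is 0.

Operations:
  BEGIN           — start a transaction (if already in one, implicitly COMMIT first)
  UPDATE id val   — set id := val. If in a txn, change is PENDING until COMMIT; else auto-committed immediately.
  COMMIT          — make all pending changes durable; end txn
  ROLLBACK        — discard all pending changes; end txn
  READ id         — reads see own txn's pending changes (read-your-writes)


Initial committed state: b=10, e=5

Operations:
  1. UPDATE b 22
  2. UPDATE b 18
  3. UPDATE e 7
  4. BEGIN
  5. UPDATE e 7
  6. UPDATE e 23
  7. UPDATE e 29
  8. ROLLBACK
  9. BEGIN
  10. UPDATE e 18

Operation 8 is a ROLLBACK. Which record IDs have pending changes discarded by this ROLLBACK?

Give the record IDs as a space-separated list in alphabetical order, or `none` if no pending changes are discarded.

Answer: e

Derivation:
Initial committed: {b=10, e=5}
Op 1: UPDATE b=22 (auto-commit; committed b=22)
Op 2: UPDATE b=18 (auto-commit; committed b=18)
Op 3: UPDATE e=7 (auto-commit; committed e=7)
Op 4: BEGIN: in_txn=True, pending={}
Op 5: UPDATE e=7 (pending; pending now {e=7})
Op 6: UPDATE e=23 (pending; pending now {e=23})
Op 7: UPDATE e=29 (pending; pending now {e=29})
Op 8: ROLLBACK: discarded pending ['e']; in_txn=False
Op 9: BEGIN: in_txn=True, pending={}
Op 10: UPDATE e=18 (pending; pending now {e=18})
ROLLBACK at op 8 discards: ['e']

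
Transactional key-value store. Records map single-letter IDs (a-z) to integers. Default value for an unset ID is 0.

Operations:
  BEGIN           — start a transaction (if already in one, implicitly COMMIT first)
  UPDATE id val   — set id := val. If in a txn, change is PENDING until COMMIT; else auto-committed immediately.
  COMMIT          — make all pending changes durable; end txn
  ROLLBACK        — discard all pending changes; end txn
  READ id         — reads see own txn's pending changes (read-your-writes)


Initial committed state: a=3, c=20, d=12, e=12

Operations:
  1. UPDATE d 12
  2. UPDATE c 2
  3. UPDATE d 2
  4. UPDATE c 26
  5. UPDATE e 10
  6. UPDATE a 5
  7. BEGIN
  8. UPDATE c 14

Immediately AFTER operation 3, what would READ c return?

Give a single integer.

Answer: 2

Derivation:
Initial committed: {a=3, c=20, d=12, e=12}
Op 1: UPDATE d=12 (auto-commit; committed d=12)
Op 2: UPDATE c=2 (auto-commit; committed c=2)
Op 3: UPDATE d=2 (auto-commit; committed d=2)
After op 3: visible(c) = 2 (pending={}, committed={a=3, c=2, d=2, e=12})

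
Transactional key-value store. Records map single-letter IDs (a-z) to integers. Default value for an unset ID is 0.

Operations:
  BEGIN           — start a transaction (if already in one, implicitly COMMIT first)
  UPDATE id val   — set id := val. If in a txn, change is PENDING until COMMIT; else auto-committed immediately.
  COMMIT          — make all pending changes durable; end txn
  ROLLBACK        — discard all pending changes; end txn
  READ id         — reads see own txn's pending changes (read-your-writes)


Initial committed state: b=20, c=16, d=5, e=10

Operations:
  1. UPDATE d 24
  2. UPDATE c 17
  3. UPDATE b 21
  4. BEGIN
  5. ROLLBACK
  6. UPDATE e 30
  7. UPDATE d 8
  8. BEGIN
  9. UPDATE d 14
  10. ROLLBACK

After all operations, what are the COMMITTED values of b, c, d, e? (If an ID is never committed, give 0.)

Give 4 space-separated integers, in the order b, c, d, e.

Answer: 21 17 8 30

Derivation:
Initial committed: {b=20, c=16, d=5, e=10}
Op 1: UPDATE d=24 (auto-commit; committed d=24)
Op 2: UPDATE c=17 (auto-commit; committed c=17)
Op 3: UPDATE b=21 (auto-commit; committed b=21)
Op 4: BEGIN: in_txn=True, pending={}
Op 5: ROLLBACK: discarded pending []; in_txn=False
Op 6: UPDATE e=30 (auto-commit; committed e=30)
Op 7: UPDATE d=8 (auto-commit; committed d=8)
Op 8: BEGIN: in_txn=True, pending={}
Op 9: UPDATE d=14 (pending; pending now {d=14})
Op 10: ROLLBACK: discarded pending ['d']; in_txn=False
Final committed: {b=21, c=17, d=8, e=30}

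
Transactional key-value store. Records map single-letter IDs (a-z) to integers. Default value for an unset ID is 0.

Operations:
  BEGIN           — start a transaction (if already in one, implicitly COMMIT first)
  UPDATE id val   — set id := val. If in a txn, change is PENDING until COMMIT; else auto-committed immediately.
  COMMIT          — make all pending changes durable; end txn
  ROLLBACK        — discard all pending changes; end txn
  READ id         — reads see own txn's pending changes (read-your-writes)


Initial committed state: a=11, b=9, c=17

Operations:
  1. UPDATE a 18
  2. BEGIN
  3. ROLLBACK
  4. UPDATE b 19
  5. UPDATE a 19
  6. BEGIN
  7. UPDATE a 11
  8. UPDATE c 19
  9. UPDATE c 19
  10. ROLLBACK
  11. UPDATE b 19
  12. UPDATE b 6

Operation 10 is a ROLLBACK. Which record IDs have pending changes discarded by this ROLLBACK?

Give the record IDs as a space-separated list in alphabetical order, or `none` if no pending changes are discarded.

Initial committed: {a=11, b=9, c=17}
Op 1: UPDATE a=18 (auto-commit; committed a=18)
Op 2: BEGIN: in_txn=True, pending={}
Op 3: ROLLBACK: discarded pending []; in_txn=False
Op 4: UPDATE b=19 (auto-commit; committed b=19)
Op 5: UPDATE a=19 (auto-commit; committed a=19)
Op 6: BEGIN: in_txn=True, pending={}
Op 7: UPDATE a=11 (pending; pending now {a=11})
Op 8: UPDATE c=19 (pending; pending now {a=11, c=19})
Op 9: UPDATE c=19 (pending; pending now {a=11, c=19})
Op 10: ROLLBACK: discarded pending ['a', 'c']; in_txn=False
Op 11: UPDATE b=19 (auto-commit; committed b=19)
Op 12: UPDATE b=6 (auto-commit; committed b=6)
ROLLBACK at op 10 discards: ['a', 'c']

Answer: a c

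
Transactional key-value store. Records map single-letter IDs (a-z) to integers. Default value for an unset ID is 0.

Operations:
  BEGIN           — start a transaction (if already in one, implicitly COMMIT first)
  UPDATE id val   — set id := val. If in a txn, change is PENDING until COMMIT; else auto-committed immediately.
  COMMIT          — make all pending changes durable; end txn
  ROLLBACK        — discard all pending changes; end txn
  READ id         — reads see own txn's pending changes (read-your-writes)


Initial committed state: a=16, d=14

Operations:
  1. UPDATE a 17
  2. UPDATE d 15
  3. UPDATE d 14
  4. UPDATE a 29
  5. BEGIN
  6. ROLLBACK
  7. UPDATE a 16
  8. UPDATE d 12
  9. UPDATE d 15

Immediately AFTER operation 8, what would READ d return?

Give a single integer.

Answer: 12

Derivation:
Initial committed: {a=16, d=14}
Op 1: UPDATE a=17 (auto-commit; committed a=17)
Op 2: UPDATE d=15 (auto-commit; committed d=15)
Op 3: UPDATE d=14 (auto-commit; committed d=14)
Op 4: UPDATE a=29 (auto-commit; committed a=29)
Op 5: BEGIN: in_txn=True, pending={}
Op 6: ROLLBACK: discarded pending []; in_txn=False
Op 7: UPDATE a=16 (auto-commit; committed a=16)
Op 8: UPDATE d=12 (auto-commit; committed d=12)
After op 8: visible(d) = 12 (pending={}, committed={a=16, d=12})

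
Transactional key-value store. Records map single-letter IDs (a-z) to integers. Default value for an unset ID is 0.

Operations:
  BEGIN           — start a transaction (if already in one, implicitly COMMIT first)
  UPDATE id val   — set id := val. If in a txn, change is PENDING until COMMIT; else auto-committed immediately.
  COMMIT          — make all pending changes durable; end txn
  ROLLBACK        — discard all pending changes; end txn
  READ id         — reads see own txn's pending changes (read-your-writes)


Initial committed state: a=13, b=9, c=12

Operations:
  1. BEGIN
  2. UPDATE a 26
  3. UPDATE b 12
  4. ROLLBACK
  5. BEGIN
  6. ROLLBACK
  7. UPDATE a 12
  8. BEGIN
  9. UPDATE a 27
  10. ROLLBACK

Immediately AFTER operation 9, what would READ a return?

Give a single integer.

Answer: 27

Derivation:
Initial committed: {a=13, b=9, c=12}
Op 1: BEGIN: in_txn=True, pending={}
Op 2: UPDATE a=26 (pending; pending now {a=26})
Op 3: UPDATE b=12 (pending; pending now {a=26, b=12})
Op 4: ROLLBACK: discarded pending ['a', 'b']; in_txn=False
Op 5: BEGIN: in_txn=True, pending={}
Op 6: ROLLBACK: discarded pending []; in_txn=False
Op 7: UPDATE a=12 (auto-commit; committed a=12)
Op 8: BEGIN: in_txn=True, pending={}
Op 9: UPDATE a=27 (pending; pending now {a=27})
After op 9: visible(a) = 27 (pending={a=27}, committed={a=12, b=9, c=12})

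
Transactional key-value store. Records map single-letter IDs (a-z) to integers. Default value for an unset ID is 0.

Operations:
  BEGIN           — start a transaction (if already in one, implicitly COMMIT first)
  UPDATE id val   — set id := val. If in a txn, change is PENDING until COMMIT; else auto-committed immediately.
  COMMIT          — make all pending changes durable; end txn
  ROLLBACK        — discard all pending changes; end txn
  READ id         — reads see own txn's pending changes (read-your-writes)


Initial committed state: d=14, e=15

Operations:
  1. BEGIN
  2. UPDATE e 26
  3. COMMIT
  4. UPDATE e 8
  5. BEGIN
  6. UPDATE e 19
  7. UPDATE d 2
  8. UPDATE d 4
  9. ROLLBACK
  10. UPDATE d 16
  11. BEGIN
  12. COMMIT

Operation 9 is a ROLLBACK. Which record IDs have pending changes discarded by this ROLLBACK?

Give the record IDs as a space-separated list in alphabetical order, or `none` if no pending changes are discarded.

Initial committed: {d=14, e=15}
Op 1: BEGIN: in_txn=True, pending={}
Op 2: UPDATE e=26 (pending; pending now {e=26})
Op 3: COMMIT: merged ['e'] into committed; committed now {d=14, e=26}
Op 4: UPDATE e=8 (auto-commit; committed e=8)
Op 5: BEGIN: in_txn=True, pending={}
Op 6: UPDATE e=19 (pending; pending now {e=19})
Op 7: UPDATE d=2 (pending; pending now {d=2, e=19})
Op 8: UPDATE d=4 (pending; pending now {d=4, e=19})
Op 9: ROLLBACK: discarded pending ['d', 'e']; in_txn=False
Op 10: UPDATE d=16 (auto-commit; committed d=16)
Op 11: BEGIN: in_txn=True, pending={}
Op 12: COMMIT: merged [] into committed; committed now {d=16, e=8}
ROLLBACK at op 9 discards: ['d', 'e']

Answer: d e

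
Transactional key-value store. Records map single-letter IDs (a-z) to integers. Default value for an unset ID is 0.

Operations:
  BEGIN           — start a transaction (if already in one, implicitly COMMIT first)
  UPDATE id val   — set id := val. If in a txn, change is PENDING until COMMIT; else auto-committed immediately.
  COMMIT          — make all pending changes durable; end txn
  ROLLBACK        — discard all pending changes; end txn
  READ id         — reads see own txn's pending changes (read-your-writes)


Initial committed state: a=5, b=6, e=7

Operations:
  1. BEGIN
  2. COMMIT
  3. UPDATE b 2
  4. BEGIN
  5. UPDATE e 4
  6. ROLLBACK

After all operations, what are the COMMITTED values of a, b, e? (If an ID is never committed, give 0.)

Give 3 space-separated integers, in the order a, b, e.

Initial committed: {a=5, b=6, e=7}
Op 1: BEGIN: in_txn=True, pending={}
Op 2: COMMIT: merged [] into committed; committed now {a=5, b=6, e=7}
Op 3: UPDATE b=2 (auto-commit; committed b=2)
Op 4: BEGIN: in_txn=True, pending={}
Op 5: UPDATE e=4 (pending; pending now {e=4})
Op 6: ROLLBACK: discarded pending ['e']; in_txn=False
Final committed: {a=5, b=2, e=7}

Answer: 5 2 7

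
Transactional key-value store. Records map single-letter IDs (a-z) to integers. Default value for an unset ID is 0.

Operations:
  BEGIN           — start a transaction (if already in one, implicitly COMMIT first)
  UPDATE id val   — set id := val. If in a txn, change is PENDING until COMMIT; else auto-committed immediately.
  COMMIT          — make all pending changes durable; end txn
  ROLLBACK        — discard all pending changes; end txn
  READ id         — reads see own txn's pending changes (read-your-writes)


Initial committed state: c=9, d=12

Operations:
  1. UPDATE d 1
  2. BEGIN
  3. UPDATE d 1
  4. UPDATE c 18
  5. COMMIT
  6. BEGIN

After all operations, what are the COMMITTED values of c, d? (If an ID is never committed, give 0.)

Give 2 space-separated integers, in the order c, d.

Initial committed: {c=9, d=12}
Op 1: UPDATE d=1 (auto-commit; committed d=1)
Op 2: BEGIN: in_txn=True, pending={}
Op 3: UPDATE d=1 (pending; pending now {d=1})
Op 4: UPDATE c=18 (pending; pending now {c=18, d=1})
Op 5: COMMIT: merged ['c', 'd'] into committed; committed now {c=18, d=1}
Op 6: BEGIN: in_txn=True, pending={}
Final committed: {c=18, d=1}

Answer: 18 1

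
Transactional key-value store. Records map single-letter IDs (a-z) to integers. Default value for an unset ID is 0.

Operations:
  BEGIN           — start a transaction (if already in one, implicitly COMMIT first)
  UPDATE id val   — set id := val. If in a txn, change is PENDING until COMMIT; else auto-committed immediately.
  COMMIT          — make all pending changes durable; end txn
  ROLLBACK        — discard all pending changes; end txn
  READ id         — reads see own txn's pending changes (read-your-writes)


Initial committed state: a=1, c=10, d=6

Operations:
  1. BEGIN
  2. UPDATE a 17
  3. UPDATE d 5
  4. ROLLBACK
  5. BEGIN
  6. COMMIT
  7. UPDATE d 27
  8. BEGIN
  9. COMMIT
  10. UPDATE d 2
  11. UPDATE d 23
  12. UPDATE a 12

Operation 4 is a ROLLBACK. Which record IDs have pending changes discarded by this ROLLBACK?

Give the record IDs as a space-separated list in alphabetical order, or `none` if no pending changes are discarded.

Initial committed: {a=1, c=10, d=6}
Op 1: BEGIN: in_txn=True, pending={}
Op 2: UPDATE a=17 (pending; pending now {a=17})
Op 3: UPDATE d=5 (pending; pending now {a=17, d=5})
Op 4: ROLLBACK: discarded pending ['a', 'd']; in_txn=False
Op 5: BEGIN: in_txn=True, pending={}
Op 6: COMMIT: merged [] into committed; committed now {a=1, c=10, d=6}
Op 7: UPDATE d=27 (auto-commit; committed d=27)
Op 8: BEGIN: in_txn=True, pending={}
Op 9: COMMIT: merged [] into committed; committed now {a=1, c=10, d=27}
Op 10: UPDATE d=2 (auto-commit; committed d=2)
Op 11: UPDATE d=23 (auto-commit; committed d=23)
Op 12: UPDATE a=12 (auto-commit; committed a=12)
ROLLBACK at op 4 discards: ['a', 'd']

Answer: a d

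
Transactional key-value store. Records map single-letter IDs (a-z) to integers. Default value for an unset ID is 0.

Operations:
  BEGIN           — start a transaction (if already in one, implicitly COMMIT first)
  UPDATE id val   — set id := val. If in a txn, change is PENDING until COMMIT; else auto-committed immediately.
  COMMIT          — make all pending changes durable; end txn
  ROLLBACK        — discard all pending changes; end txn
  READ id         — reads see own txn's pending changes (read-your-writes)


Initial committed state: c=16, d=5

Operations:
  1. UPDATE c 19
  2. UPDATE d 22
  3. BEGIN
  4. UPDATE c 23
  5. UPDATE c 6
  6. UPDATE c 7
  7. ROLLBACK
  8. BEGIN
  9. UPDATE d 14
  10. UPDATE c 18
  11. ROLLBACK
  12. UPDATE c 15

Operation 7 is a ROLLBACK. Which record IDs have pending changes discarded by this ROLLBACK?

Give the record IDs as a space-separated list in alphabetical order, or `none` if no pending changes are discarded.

Answer: c

Derivation:
Initial committed: {c=16, d=5}
Op 1: UPDATE c=19 (auto-commit; committed c=19)
Op 2: UPDATE d=22 (auto-commit; committed d=22)
Op 3: BEGIN: in_txn=True, pending={}
Op 4: UPDATE c=23 (pending; pending now {c=23})
Op 5: UPDATE c=6 (pending; pending now {c=6})
Op 6: UPDATE c=7 (pending; pending now {c=7})
Op 7: ROLLBACK: discarded pending ['c']; in_txn=False
Op 8: BEGIN: in_txn=True, pending={}
Op 9: UPDATE d=14 (pending; pending now {d=14})
Op 10: UPDATE c=18 (pending; pending now {c=18, d=14})
Op 11: ROLLBACK: discarded pending ['c', 'd']; in_txn=False
Op 12: UPDATE c=15 (auto-commit; committed c=15)
ROLLBACK at op 7 discards: ['c']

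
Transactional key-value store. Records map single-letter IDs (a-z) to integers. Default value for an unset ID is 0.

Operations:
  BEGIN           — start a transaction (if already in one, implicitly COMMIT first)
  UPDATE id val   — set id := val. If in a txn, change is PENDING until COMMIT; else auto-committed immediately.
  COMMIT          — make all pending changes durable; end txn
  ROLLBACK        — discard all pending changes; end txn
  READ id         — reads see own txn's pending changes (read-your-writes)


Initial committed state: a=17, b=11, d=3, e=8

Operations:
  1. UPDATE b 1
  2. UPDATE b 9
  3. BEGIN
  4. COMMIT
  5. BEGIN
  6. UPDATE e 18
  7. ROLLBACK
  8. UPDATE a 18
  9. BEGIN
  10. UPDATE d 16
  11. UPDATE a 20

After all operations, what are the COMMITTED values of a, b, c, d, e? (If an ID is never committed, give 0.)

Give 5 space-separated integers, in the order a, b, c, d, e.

Answer: 18 9 0 3 8

Derivation:
Initial committed: {a=17, b=11, d=3, e=8}
Op 1: UPDATE b=1 (auto-commit; committed b=1)
Op 2: UPDATE b=9 (auto-commit; committed b=9)
Op 3: BEGIN: in_txn=True, pending={}
Op 4: COMMIT: merged [] into committed; committed now {a=17, b=9, d=3, e=8}
Op 5: BEGIN: in_txn=True, pending={}
Op 6: UPDATE e=18 (pending; pending now {e=18})
Op 7: ROLLBACK: discarded pending ['e']; in_txn=False
Op 8: UPDATE a=18 (auto-commit; committed a=18)
Op 9: BEGIN: in_txn=True, pending={}
Op 10: UPDATE d=16 (pending; pending now {d=16})
Op 11: UPDATE a=20 (pending; pending now {a=20, d=16})
Final committed: {a=18, b=9, d=3, e=8}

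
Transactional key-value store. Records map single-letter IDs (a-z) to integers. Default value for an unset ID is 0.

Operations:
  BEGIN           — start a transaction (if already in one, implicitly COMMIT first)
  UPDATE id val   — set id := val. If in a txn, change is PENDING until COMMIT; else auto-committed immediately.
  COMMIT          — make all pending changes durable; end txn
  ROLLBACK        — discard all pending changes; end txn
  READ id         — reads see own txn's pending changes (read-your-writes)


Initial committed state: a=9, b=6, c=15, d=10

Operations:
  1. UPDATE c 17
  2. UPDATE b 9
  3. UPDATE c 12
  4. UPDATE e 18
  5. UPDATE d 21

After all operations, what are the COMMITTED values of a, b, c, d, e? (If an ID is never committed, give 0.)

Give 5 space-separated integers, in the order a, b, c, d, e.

Initial committed: {a=9, b=6, c=15, d=10}
Op 1: UPDATE c=17 (auto-commit; committed c=17)
Op 2: UPDATE b=9 (auto-commit; committed b=9)
Op 3: UPDATE c=12 (auto-commit; committed c=12)
Op 4: UPDATE e=18 (auto-commit; committed e=18)
Op 5: UPDATE d=21 (auto-commit; committed d=21)
Final committed: {a=9, b=9, c=12, d=21, e=18}

Answer: 9 9 12 21 18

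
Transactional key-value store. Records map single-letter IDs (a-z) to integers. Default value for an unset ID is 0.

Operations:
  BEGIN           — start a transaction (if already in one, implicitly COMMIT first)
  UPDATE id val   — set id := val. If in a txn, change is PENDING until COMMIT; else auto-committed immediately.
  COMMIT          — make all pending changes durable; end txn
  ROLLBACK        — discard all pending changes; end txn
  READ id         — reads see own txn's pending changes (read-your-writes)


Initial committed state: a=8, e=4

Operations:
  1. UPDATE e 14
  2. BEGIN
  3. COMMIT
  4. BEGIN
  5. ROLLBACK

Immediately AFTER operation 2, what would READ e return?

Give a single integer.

Answer: 14

Derivation:
Initial committed: {a=8, e=4}
Op 1: UPDATE e=14 (auto-commit; committed e=14)
Op 2: BEGIN: in_txn=True, pending={}
After op 2: visible(e) = 14 (pending={}, committed={a=8, e=14})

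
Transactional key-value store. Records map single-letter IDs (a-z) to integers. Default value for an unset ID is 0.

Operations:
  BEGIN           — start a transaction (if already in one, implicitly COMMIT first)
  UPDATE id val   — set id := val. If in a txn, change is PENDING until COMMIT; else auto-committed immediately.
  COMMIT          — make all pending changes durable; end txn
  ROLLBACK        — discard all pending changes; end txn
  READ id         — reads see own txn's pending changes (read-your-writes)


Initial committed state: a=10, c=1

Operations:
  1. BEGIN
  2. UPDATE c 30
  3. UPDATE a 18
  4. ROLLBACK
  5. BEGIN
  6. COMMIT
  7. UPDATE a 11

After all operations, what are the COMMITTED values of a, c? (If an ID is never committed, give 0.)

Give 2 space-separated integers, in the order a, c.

Answer: 11 1

Derivation:
Initial committed: {a=10, c=1}
Op 1: BEGIN: in_txn=True, pending={}
Op 2: UPDATE c=30 (pending; pending now {c=30})
Op 3: UPDATE a=18 (pending; pending now {a=18, c=30})
Op 4: ROLLBACK: discarded pending ['a', 'c']; in_txn=False
Op 5: BEGIN: in_txn=True, pending={}
Op 6: COMMIT: merged [] into committed; committed now {a=10, c=1}
Op 7: UPDATE a=11 (auto-commit; committed a=11)
Final committed: {a=11, c=1}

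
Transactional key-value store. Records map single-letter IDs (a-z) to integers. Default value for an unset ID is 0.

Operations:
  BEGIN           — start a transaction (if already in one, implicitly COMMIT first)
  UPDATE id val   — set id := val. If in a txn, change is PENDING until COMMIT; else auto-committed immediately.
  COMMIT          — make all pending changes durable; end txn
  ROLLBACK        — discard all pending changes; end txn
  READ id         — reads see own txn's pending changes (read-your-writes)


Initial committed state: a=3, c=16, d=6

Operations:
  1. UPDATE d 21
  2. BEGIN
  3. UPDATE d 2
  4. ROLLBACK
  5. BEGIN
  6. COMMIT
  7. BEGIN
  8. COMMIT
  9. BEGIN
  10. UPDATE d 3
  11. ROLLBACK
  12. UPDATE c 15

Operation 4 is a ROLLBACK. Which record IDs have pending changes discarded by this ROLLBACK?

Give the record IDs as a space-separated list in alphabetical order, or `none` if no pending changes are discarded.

Initial committed: {a=3, c=16, d=6}
Op 1: UPDATE d=21 (auto-commit; committed d=21)
Op 2: BEGIN: in_txn=True, pending={}
Op 3: UPDATE d=2 (pending; pending now {d=2})
Op 4: ROLLBACK: discarded pending ['d']; in_txn=False
Op 5: BEGIN: in_txn=True, pending={}
Op 6: COMMIT: merged [] into committed; committed now {a=3, c=16, d=21}
Op 7: BEGIN: in_txn=True, pending={}
Op 8: COMMIT: merged [] into committed; committed now {a=3, c=16, d=21}
Op 9: BEGIN: in_txn=True, pending={}
Op 10: UPDATE d=3 (pending; pending now {d=3})
Op 11: ROLLBACK: discarded pending ['d']; in_txn=False
Op 12: UPDATE c=15 (auto-commit; committed c=15)
ROLLBACK at op 4 discards: ['d']

Answer: d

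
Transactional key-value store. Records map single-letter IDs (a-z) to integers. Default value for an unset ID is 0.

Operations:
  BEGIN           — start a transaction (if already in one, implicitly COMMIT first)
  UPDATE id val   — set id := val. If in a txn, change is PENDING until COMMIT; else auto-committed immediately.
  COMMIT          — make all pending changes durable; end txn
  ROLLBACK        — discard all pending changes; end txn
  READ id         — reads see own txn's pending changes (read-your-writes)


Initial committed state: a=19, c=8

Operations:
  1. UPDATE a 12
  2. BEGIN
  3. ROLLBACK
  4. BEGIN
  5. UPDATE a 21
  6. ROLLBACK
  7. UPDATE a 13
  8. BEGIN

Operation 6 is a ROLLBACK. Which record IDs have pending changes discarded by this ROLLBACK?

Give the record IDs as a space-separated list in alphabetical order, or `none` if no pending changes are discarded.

Answer: a

Derivation:
Initial committed: {a=19, c=8}
Op 1: UPDATE a=12 (auto-commit; committed a=12)
Op 2: BEGIN: in_txn=True, pending={}
Op 3: ROLLBACK: discarded pending []; in_txn=False
Op 4: BEGIN: in_txn=True, pending={}
Op 5: UPDATE a=21 (pending; pending now {a=21})
Op 6: ROLLBACK: discarded pending ['a']; in_txn=False
Op 7: UPDATE a=13 (auto-commit; committed a=13)
Op 8: BEGIN: in_txn=True, pending={}
ROLLBACK at op 6 discards: ['a']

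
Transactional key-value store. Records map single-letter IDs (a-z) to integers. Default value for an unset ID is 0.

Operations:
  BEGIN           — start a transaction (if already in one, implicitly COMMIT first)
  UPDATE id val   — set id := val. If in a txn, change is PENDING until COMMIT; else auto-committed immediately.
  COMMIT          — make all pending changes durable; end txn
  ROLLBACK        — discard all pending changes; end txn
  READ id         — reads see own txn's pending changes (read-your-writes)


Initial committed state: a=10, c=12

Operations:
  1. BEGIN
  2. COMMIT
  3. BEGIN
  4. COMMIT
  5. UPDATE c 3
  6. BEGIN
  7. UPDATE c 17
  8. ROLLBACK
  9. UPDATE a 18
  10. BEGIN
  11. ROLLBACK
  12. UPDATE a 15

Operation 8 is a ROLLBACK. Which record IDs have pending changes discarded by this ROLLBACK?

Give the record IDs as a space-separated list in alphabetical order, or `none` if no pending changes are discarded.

Answer: c

Derivation:
Initial committed: {a=10, c=12}
Op 1: BEGIN: in_txn=True, pending={}
Op 2: COMMIT: merged [] into committed; committed now {a=10, c=12}
Op 3: BEGIN: in_txn=True, pending={}
Op 4: COMMIT: merged [] into committed; committed now {a=10, c=12}
Op 5: UPDATE c=3 (auto-commit; committed c=3)
Op 6: BEGIN: in_txn=True, pending={}
Op 7: UPDATE c=17 (pending; pending now {c=17})
Op 8: ROLLBACK: discarded pending ['c']; in_txn=False
Op 9: UPDATE a=18 (auto-commit; committed a=18)
Op 10: BEGIN: in_txn=True, pending={}
Op 11: ROLLBACK: discarded pending []; in_txn=False
Op 12: UPDATE a=15 (auto-commit; committed a=15)
ROLLBACK at op 8 discards: ['c']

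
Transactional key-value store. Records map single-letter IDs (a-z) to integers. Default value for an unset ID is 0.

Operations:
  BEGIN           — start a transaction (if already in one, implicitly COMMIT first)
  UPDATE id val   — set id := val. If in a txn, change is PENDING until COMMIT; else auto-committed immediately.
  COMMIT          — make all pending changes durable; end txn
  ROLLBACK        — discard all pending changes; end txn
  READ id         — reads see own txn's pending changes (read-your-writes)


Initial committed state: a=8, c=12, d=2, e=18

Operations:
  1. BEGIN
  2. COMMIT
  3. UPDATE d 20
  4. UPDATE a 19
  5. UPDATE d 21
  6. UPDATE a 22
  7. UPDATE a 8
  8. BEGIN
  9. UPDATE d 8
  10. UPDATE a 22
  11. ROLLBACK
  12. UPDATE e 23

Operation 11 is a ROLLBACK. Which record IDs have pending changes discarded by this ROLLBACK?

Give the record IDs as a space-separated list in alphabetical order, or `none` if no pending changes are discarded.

Answer: a d

Derivation:
Initial committed: {a=8, c=12, d=2, e=18}
Op 1: BEGIN: in_txn=True, pending={}
Op 2: COMMIT: merged [] into committed; committed now {a=8, c=12, d=2, e=18}
Op 3: UPDATE d=20 (auto-commit; committed d=20)
Op 4: UPDATE a=19 (auto-commit; committed a=19)
Op 5: UPDATE d=21 (auto-commit; committed d=21)
Op 6: UPDATE a=22 (auto-commit; committed a=22)
Op 7: UPDATE a=8 (auto-commit; committed a=8)
Op 8: BEGIN: in_txn=True, pending={}
Op 9: UPDATE d=8 (pending; pending now {d=8})
Op 10: UPDATE a=22 (pending; pending now {a=22, d=8})
Op 11: ROLLBACK: discarded pending ['a', 'd']; in_txn=False
Op 12: UPDATE e=23 (auto-commit; committed e=23)
ROLLBACK at op 11 discards: ['a', 'd']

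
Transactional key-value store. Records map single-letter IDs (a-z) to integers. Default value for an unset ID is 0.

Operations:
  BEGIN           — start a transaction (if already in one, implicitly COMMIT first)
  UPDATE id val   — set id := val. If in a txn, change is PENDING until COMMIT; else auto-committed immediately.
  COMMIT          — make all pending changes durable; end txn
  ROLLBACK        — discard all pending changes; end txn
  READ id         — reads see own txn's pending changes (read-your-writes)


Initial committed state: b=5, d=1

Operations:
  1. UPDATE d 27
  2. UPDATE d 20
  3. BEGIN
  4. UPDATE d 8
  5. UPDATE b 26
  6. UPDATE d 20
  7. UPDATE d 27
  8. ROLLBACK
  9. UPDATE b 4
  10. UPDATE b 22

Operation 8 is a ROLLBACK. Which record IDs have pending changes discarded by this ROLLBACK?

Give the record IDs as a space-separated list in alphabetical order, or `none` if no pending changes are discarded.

Initial committed: {b=5, d=1}
Op 1: UPDATE d=27 (auto-commit; committed d=27)
Op 2: UPDATE d=20 (auto-commit; committed d=20)
Op 3: BEGIN: in_txn=True, pending={}
Op 4: UPDATE d=8 (pending; pending now {d=8})
Op 5: UPDATE b=26 (pending; pending now {b=26, d=8})
Op 6: UPDATE d=20 (pending; pending now {b=26, d=20})
Op 7: UPDATE d=27 (pending; pending now {b=26, d=27})
Op 8: ROLLBACK: discarded pending ['b', 'd']; in_txn=False
Op 9: UPDATE b=4 (auto-commit; committed b=4)
Op 10: UPDATE b=22 (auto-commit; committed b=22)
ROLLBACK at op 8 discards: ['b', 'd']

Answer: b d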